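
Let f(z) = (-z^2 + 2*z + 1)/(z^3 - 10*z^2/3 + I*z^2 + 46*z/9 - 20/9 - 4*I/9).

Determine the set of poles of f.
{2/3, 2/3 + I, 2 - 2*I}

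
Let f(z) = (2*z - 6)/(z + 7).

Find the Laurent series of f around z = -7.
-20/(z + 7) + 2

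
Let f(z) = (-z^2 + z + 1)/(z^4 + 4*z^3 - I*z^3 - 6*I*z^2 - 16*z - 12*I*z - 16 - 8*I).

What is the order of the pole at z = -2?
Factor the denominator:
  z^4 + 4*z^3 - I*z^3 - 6*I*z^2 - 16*z - 12*I*z - 16 - 8*I = (z + 2)^3*(z - 2 - I)

The numerator P(z) = -z^2 + z + 1 has P(-2) = -5 ≠ 0, so no factor of (z + 2) cancels.
Near z = -2 we can therefore write f(z) = g(z)/(z + 2)^3 with g analytic at -2 and g(-2) ≠ 0 (g is the numerator divided by the remaining denominator factors).

Hence z = -2 is a pole of order 3.

Final answer: 3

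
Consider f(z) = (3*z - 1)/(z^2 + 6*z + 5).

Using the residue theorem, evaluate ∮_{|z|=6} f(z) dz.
6*I*pi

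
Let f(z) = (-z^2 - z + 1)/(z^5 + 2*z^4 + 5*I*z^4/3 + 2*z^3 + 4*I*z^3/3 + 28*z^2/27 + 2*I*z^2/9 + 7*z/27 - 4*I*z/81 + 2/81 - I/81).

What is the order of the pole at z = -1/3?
Factor the denominator:
  z^5 + 2*z^4 + 5*I*z^4/3 + 2*z^3 + 4*I*z^3/3 + 28*z^2/27 + 2*I*z^2/9 + 7*z/27 - 4*I*z/81 + 2/81 - I/81 = (z + 1/3)^3*(z + 1 + 2*I)*(z - I/3)

The numerator P(z) = -z^2 - z + 1 has P(-1/3) = 11/9 ≠ 0, so no factor of (z + 1/3) cancels.
Near z = -1/3 we can therefore write f(z) = g(z)/(z + 1/3)^3 with g analytic at -1/3 and g(-1/3) ≠ 0 (g is the numerator divided by the remaining denominator factors).

Hence z = -1/3 is a pole of order 3.

Final answer: 3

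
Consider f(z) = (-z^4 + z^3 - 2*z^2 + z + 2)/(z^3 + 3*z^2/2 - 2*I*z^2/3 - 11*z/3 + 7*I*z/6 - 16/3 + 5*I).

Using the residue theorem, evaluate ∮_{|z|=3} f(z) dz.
By the residue theorem, ∮_C f(z) dz = 2πi · (sum of the residues of f at the poles inside |z| = 3).

The denominator factors as (z + 3/2 - I)*(z - 2 + I/3)*(z + 2), so the singularities of f are simple poles at z = -3/2 + I, z = 2 - I/3, z = -2.
  |-3/2 + I|² = 13/4 < 9 = 3², so this pole is inside the contour.
  |2 - I/3|² = 37/9 < 9 = 3², so this pole is inside the contour.
  |-2|² = 4 < 9 = 3², so this pole is inside the contour.

With P(z) = -z^4 + z^3 - 2*z^2 + z + 2 and Q(z) = z^3 + 3*z^2/2 - 2*I*z^2/3 - 11*z/3 + 7*I*z/6 - 16/3 + 5*I, each pole is simple, so Res(f, z₀) = P(z₀)/Q'(z₀) with Q'(z) = 3*z^2 + 3*z - 4*I*z/3 - 11/3 + 7*I/6.
  Res(f, -3/2 + I) = P(-3/2 + I)/Q'(-3/2 + I) = (105/16 + 81*I/4)/(-37/12 - 17*I/6) = -44703/10100 - 12627*I/5050
  Res(f, 2 - I/3) = P(2 - I/3)/Q'(2 - I/3) = (-793/81 + 236*I/27)/(122/9 - 13*I/2) = -552656/659025 + 53314*I/219675
  Res(f, -2) = P(-2)/Q'(-2) = (-32)/(7/3 + 23*I/6) = -2688/725 + 4416*I/725

Sum of residues inside C: -323/36 + 23*I/6
∮_C f(z) dz = 2πi · (-323/36 + 23*I/6) = pi*(-23/3 - 323*I/18)

Final answer: pi*(-23/3 - 323*I/18)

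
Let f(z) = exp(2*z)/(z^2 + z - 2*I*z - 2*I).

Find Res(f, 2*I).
(1/5 - 2*I/5)*exp(4*I)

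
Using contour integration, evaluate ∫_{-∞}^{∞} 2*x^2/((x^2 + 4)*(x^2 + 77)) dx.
2*pi*(-2 + sqrt(77))/73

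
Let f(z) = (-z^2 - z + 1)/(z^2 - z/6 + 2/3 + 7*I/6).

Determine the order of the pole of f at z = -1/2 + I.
Factor the denominator:
  z^2 - z/6 + 2/3 + 7*I/6 = (z + 1/2 - I)*(z - 2/3 + I)

The numerator P(z) = -z^2 - z + 1 has P(-1/2 + I) = 9/4 ≠ 0, so no factor of (z + 1/2 - I) cancels.
Near z = -1/2 + I we can therefore write f(z) = g(z)/(z + 1/2 - I) with g analytic at -1/2 + I and g(-1/2 + I) ≠ 0 (g is the numerator divided by the remaining denominator factors).

Hence z = -1/2 + I is a pole of order 1.

Final answer: 1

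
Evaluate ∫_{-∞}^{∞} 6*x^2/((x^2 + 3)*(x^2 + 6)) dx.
Let f(z) = 6*z^2/((z^2 + 3)*(z^2 + 6)). The denominator has no real zeros and deg Q - deg P = 2 ≥ 2, so the integral of f over the upper semicircle |z| = R tends to 0 as R → ∞. Closing the contour in the upper half-plane,
  ∫_{-∞}^{∞} f(x) dx = 2πi · Σ Res(f, z_k)  over the poles with Im z_k > 0.

Zeros of the denominator: z^2 + 3 = 0 gives z = ±sqrt(3)*I; z^2 + 6 = 0 gives z = ±sqrt(6)*I.
Upper half-plane: z = sqrt(3)*I, z = sqrt(6)*I (simple).

Each pole is a simple zero of Q(z) = z^4 + 9*z^2 + 18, so Res(f, z₀) = P(z₀)/Q'(z₀) with P(z) = 6*z^2, Q'(z) = 4*z^3 + 18*z:
  Res(f, sqrt(3)*I) = (-18)/(6*sqrt(3)*I) = sqrt(3)*I
  Res(f, sqrt(6)*I) = (-36)/(-6*sqrt(6)*I) = -sqrt(6)*I

Sum of residues: I*(-sqrt(6) + sqrt(3))
∫_{-∞}^{∞} f(x) dx = 2πi · (I*(-sqrt(6) + sqrt(3))) = 2*pi*(-sqrt(3) + sqrt(6))

Final answer: 2*pi*(-sqrt(3) + sqrt(6))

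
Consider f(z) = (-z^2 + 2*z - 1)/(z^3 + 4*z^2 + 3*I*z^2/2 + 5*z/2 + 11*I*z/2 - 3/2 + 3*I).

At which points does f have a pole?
The singularities of f are the zeros of the denominator. Factoring,
  z^3 + 4*z^2 + 3*I*z^2/2 + 5*z/2 + 11*I*z/2 - 3/2 + 3*I = (z + 3)*(z + I)*(z + 1 + I/2)
so the candidates are z = -3, z = -I, z = -1 - I/2.

Check the numerator P(z) = -z^2 + 2*z - 1 at each one:
  P(-3) = -16 ≠ 0, so z = -3 is a (simple) pole.
  P(-I) = -2*I ≠ 0, so z = -I is a (simple) pole.
  P(-1 - I/2) = -15/4 - 2*I ≠ 0, so z = -1 - I/2 is a (simple) pole.

Poles of f: {-3, -1 - I/2, -I}

Final answer: {-3, -1 - I/2, -I}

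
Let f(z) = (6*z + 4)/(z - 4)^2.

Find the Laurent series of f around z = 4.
28/(z - 4)^2 + 6/(z - 4)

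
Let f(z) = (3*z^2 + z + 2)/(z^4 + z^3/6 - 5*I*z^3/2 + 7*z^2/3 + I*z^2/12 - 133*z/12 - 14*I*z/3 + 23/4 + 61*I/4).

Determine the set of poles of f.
The singularities of f are the zeros of the denominator. Factoring,
  z^4 + z^3/6 - 5*I*z^3/2 + 7*z^2/3 + I*z^2/12 - 133*z/12 - 14*I*z/3 + 23/4 + 61*I/4 = (z + 1 - 3*I)*(z - 3/2)*(z + 1 + 2*I)*(z - 1/3 - 3*I/2)
so the candidates are z = -1 + 3*I, z = 3/2, z = -1 - 2*I, z = 1/3 + 3*I/2.

Check the numerator P(z) = 3*z^2 + z + 2 at each one:
  P(-1 + 3*I) = -23 - 15*I ≠ 0, so z = -1 + 3*I is a (simple) pole.
  P(3/2) = 41/4 ≠ 0, so z = 3/2 is a (simple) pole.
  P(-1 - 2*I) = -8 + 10*I ≠ 0, so z = -1 - 2*I is a (simple) pole.
  P(1/3 + 3*I/2) = -49/12 + 9*I/2 ≠ 0, so z = 1/3 + 3*I/2 is a (simple) pole.

Poles of f: {-1 - 2*I, -1 + 3*I, 1/3 + 3*I/2, 3/2}

Final answer: {-1 - 2*I, -1 + 3*I, 1/3 + 3*I/2, 3/2}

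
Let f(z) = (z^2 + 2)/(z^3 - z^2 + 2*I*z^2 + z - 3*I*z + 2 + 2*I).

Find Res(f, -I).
Write f(z) = P(z)/Q(z) with P(z) = z^2 + 2 and Q(z) = z^3 - z^2 + 2*I*z^2 + z - 3*I*z + 2 + 2*I.
The denominator factors as Q(z) = (z + 2*I)*(z - 1 - I)*(z + I), so z = -I is a simple zero of Q and P is analytic there; z = -I is therefore a simple pole and
  Res(f, z₀) = P(z₀)/Q'(z₀).

Q'(z) = 3*z^2 - 2*z + 4*I*z + 1 - 3*I, so Q'(-I) = 2 - I.
P(-I) = 1.

Res(f, -I) = (1)/(2 - I) = 2/5 + I/5

Final answer: 2/5 + I/5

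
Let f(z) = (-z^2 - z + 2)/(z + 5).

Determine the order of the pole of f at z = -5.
Factor the denominator:
  z + 5 = (z + 5)

The numerator P(z) = -z^2 - z + 2 has P(-5) = -18 ≠ 0, so no factor of (z + 5) cancels.
Near z = -5 we can therefore write f(z) = g(z)/(z + 5) with g analytic at -5 and g(-5) ≠ 0 (g is just the numerator).

Hence z = -5 is a pole of order 1.

Final answer: 1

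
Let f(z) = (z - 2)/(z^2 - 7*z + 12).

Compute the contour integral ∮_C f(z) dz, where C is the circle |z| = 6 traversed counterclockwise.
By the residue theorem, ∮_C f(z) dz = 2πi · (sum of the residues of f at the poles inside |z| = 6).

The denominator factors as (z - 4)*(z - 3), so the singularities of f are simple poles at z = 4, z = 3.
  |4|² = 16 < 36 = 6², so this pole is inside the contour.
  |3|² = 9 < 36 = 6², so this pole is inside the contour.

With P(z) = z - 2 and Q(z) = z^2 - 7*z + 12, each pole is simple, so Res(f, z₀) = P(z₀)/Q'(z₀) with Q'(z) = 2*z - 7.
  Res(f, 4) = P(4)/Q'(4) = (2)/(1) = 2
  Res(f, 3) = P(3)/Q'(3) = (1)/(-1) = -1

Sum of residues inside C: 1
∮_C f(z) dz = 2πi · (1) = 2*I*pi

Final answer: 2*I*pi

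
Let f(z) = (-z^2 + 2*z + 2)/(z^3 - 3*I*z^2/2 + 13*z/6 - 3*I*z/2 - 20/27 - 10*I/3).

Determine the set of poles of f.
The singularities of f are the zeros of the denominator. Factoring,
  z^3 - 3*I*z^2/2 + 13*z/6 - 3*I*z/2 - 20/27 - 10*I/3 = (z - 2/3 - 2*I)*(z + 1/3 + 3*I/2)*(z + 1/3 - I)
so the candidates are z = 2/3 + 2*I, z = -1/3 - 3*I/2, z = -1/3 + I.

Check the numerator P(z) = -z^2 + 2*z + 2 at each one:
  P(2/3 + 2*I) = 62/9 + 4*I/3 ≠ 0, so z = 2/3 + 2*I is a (simple) pole.
  P(-1/3 - 3*I/2) = 125/36 - 4*I ≠ 0, so z = -1/3 - 3*I/2 is a (simple) pole.
  P(-1/3 + I) = 20/9 + 8*I/3 ≠ 0, so z = -1/3 + I is a (simple) pole.

Poles of f: {-1/3 - 3*I/2, -1/3 + I, 2/3 + 2*I}

Final answer: {-1/3 - 3*I/2, -1/3 + I, 2/3 + 2*I}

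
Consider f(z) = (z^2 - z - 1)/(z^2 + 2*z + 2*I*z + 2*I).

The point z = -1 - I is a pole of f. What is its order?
Factor the denominator:
  z^2 + 2*z + 2*I*z + 2*I = (z + 1 + I)^2

The numerator P(z) = z^2 - z - 1 has P(-1 - I) = 3*I ≠ 0, so no factor of (z + 1 + I) cancels.
Near z = -1 - I we can therefore write f(z) = g(z)/(z + 1 + I)^2 with g analytic at -1 - I and g(-1 - I) ≠ 0 (g is just the numerator).

Hence z = -1 - I is a pole of order 2.

Final answer: 2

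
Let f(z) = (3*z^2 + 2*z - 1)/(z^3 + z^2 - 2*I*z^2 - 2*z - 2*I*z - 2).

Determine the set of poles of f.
The singularities of f are the zeros of the denominator. Factoring,
  z^3 + z^2 - 2*I*z^2 - 2*z - 2*I*z - 2 = (z - 1 - I)*(z + 1 - I)*(z + 1)
so the candidates are z = 1 + I, z = -1 + I, z = -1.

Check the numerator P(z) = 3*z^2 + 2*z - 1 at each one:
  P(1 + I) = 1 + 8*I ≠ 0, so z = 1 + I is a (simple) pole.
  P(-1 + I) = -3 - 4*I ≠ 0, so z = -1 + I is a (simple) pole.
  P(-1) = 0, so the factor (z + 1) cancels and z = -1 is only a removable singularity, not a pole.

Poles of f: {-1 + I, 1 + I}

Final answer: {-1 + I, 1 + I}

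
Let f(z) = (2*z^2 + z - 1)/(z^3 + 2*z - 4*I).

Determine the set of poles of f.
The singularities of f are the zeros of the denominator. Factoring,
  z^3 + 2*z - 4*I = (z + 1 - I)*(z - 1 - I)*(z + 2*I)
so the candidates are z = -1 + I, z = 1 + I, z = -2*I.

Check the numerator P(z) = 2*z^2 + z - 1 at each one:
  P(-1 + I) = -2 - 3*I ≠ 0, so z = -1 + I is a (simple) pole.
  P(1 + I) = 5*I ≠ 0, so z = 1 + I is a (simple) pole.
  P(-2*I) = -9 - 2*I ≠ 0, so z = -2*I is a (simple) pole.

Poles of f: {-1 + I, -2*I, 1 + I}

Final answer: {-1 + I, -2*I, 1 + I}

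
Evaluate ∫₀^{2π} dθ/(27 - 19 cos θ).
Call the integral J. The integrand is 2π-periodic and we integrate over a full period, so shifting θ does not change the value (θ → θ + π flips the sign of the trig term). Hence
  J = ∫₀^{2π} dθ/(27 + 19 cos θ).
Put z = e^{iθ}: then cos θ = (z + 1/z)/2, dθ = dz/(iz), and z runs once counterclockwise around |z| = 1:
  J = ∮_{|z|=1} 1/(27 + 19*(z + 1/z)/2) · dz/(iz) = (2/i) ∮_{|z|=1} dz/(19*z^2 + 54*z + 19).
The roots of 19*z^2 + 54*z + 19 are z = (-27 ± sqrt(27^2 - 19^2))/19, with sqrt(368) = 4*sqrt(23); their product is 1, so only z₊ = -27/19 + 4*sqrt(23)/19 lies inside the unit circle (z₋ = -27/19 - 4*sqrt(23)/19 lies outside).
z₊ is a simple zero of q(z) = 19*z^2 + 54*z + 19, so Res(1/q, z₊) = 1/q'(z₊) with q'(z) = 38*z + 54; and q'(z₊) = 19*(z₊ - z₋) = 8*sqrt(23).
Therefore J = (2/i) · 2πi · 1/(8*sqrt(23)) = 2*pi/(4*sqrt(23)) = sqrt(23)*pi/46

Final answer: sqrt(23)*pi/46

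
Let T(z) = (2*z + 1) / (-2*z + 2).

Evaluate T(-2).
Substitute z = -2:
  numerator:   2*(-2) + 1 = -3
  denominator: -2*(-2) + 2 = 6
T(-2) = (-3)/(6) = -1/2

Final answer: -1/2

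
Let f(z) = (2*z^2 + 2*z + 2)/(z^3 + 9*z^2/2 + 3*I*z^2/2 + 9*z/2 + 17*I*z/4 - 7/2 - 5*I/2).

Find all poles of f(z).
The singularities of f are the zeros of the denominator. Factoring,
  z^3 + 9*z^2/2 + 3*I*z^2/2 + 9*z/2 + 17*I*z/4 - 7/2 - 5*I/2 = (z + 2 + 2*I)*(z - 1/2)*(z + 3 - I/2)
so the candidates are z = -2 - 2*I, z = 1/2, z = -3 + I/2.

Check the numerator P(z) = 2*z^2 + 2*z + 2 at each one:
  P(-2 - 2*I) = -2 + 12*I ≠ 0, so z = -2 - 2*I is a (simple) pole.
  P(1/2) = 7/2 ≠ 0, so z = 1/2 is a (simple) pole.
  P(-3 + I/2) = 27/2 - 5*I ≠ 0, so z = -3 + I/2 is a (simple) pole.

Poles of f: {-3 + I/2, -2 - 2*I, 1/2}

Final answer: {-3 + I/2, -2 - 2*I, 1/2}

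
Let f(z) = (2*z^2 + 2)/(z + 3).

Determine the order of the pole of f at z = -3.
Factor the denominator:
  z + 3 = (z + 3)

The numerator P(z) = 2*z^2 + 2 has P(-3) = 20 ≠ 0, so no factor of (z + 3) cancels.
Near z = -3 we can therefore write f(z) = g(z)/(z + 3) with g analytic at -3 and g(-3) ≠ 0 (g is just the numerator).

Hence z = -3 is a pole of order 1.

Final answer: 1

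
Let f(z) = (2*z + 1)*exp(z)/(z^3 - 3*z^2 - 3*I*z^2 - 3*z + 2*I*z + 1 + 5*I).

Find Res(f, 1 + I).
Write f(z) = P(z)/Q(z) with P(z) = (2*z + 1)*exp(z) and Q(z) = z^3 - 3*z^2 - 3*I*z^2 - 3*z + 2*I*z + 1 + 5*I.
The denominator factors as Q(z) = (z + 1)*(z - 3 - 2*I)*(z - 1 - I), so z = 1 + I is a simple zero of Q and P is analytic there; z = 1 + I is therefore a simple pole and
  Res(f, z₀) = P(z₀)/Q'(z₀).

Q'(z) = 3*z^2 - 6*z - 6*I*z - 3 + 2*I, so Q'(1 + I) = -3 - 4*I.
P(1 + I) = (3 + 2*I)*exp(1 + I).

Res(f, 1 + I) = ((3 + 2*I)*exp(1 + I))/(-3 - 4*I) = (-17/25 + 6*I/25)*exp(1 + I)

Final answer: (-17/25 + 6*I/25)*exp(1 + I)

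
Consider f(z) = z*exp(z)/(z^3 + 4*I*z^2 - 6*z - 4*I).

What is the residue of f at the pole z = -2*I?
Write f(z) = P(z)/Q(z) with P(z) = z*exp(z) and Q(z) = z^3 + 4*I*z^2 - 6*z - 4*I.
The denominator factors as Q(z) = (z - 1 + I)*(z + 2*I)*(z + 1 + I), so z = -2*I is a simple zero of Q and P is analytic there; z = -2*I is therefore a simple pole and
  Res(f, z₀) = P(z₀)/Q'(z₀).

Q'(z) = 3*z^2 + 8*I*z - 6, so Q'(-2*I) = -2.
P(-2*I) = -2*I*exp(-2*I).

Res(f, -2*I) = (-2*I*exp(-2*I))/(-2) = I*exp(-2*I)

Final answer: I*exp(-2*I)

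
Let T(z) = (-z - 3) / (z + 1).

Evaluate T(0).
Substitute z = 0:
  numerator:   -(0) - 3 = -3
  denominator: (0) + 1 = 1
T(0) = (-3)/(1) = -3

Final answer: -3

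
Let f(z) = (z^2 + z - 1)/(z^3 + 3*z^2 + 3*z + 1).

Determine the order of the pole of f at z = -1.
Factor the denominator:
  z^3 + 3*z^2 + 3*z + 1 = (z + 1)^3

The numerator P(z) = z^2 + z - 1 has P(-1) = -1 ≠ 0, so no factor of (z + 1) cancels.
Near z = -1 we can therefore write f(z) = g(z)/(z + 1)^3 with g analytic at -1 and g(-1) ≠ 0 (g is just the numerator).

Hence z = -1 is a pole of order 3.

Final answer: 3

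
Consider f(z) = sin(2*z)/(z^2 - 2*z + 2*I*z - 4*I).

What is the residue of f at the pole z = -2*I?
Write f(z) = P(z)/Q(z) with P(z) = sin(2*z) and Q(z) = z^2 - 2*z + 2*I*z - 4*I.
The denominator factors as Q(z) = (z - 2)*(z + 2*I), so z = -2*I is a simple zero of Q and P is analytic there; z = -2*I is therefore a simple pole and
  Res(f, z₀) = P(z₀)/Q'(z₀).

Q'(z) = 2*z - 2 + 2*I, so Q'(-2*I) = -2 - 2*I.
P(-2*I) = -I*sinh(4).

Res(f, -2*I) = (-I*sinh(4))/(-2 - 2*I) = (1/4 + I/4)*sinh(4)

Final answer: (1/4 + I/4)*sinh(4)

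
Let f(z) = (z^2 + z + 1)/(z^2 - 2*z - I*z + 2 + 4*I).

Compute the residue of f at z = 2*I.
Write f(z) = P(z)/Q(z) with P(z) = z^2 + z + 1 and Q(z) = z^2 - 2*z - I*z + 2 + 4*I.
The denominator factors as Q(z) = (z - 2*I)*(z - 2 + I), so z = 2*I is a simple zero of Q and P is analytic there; z = 2*I is therefore a simple pole and
  Res(f, z₀) = P(z₀)/Q'(z₀).

Q'(z) = 2*z - 2 - I, so Q'(2*I) = -2 + 3*I.
P(2*I) = -3 + 2*I.

Res(f, 2*I) = (-3 + 2*I)/(-2 + 3*I) = 12/13 + 5*I/13

Final answer: 12/13 + 5*I/13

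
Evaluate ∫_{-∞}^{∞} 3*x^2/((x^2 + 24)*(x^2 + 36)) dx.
pi*(3 - sqrt(6))/2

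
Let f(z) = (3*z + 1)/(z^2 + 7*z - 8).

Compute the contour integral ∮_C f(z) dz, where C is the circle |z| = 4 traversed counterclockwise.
8*I*pi/9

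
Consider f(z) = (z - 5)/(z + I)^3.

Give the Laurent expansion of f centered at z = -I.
(-5 - I)/(z + I)^3 + 1/(z + I)^2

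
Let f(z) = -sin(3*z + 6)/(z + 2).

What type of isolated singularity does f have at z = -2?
Let u = z + 2. The argument of sin is 3*z + 6 = 3u, so
  f = -sin(3u)/u = -((3u) - (3u)^3/6 + ...)/u = -3 + (9/2)*u^2 - ...
The Laurent expansion about u = 0 has no negative powers; equivalently lim_{z→-2} f(z) = -3 exists and is finite.
So the singularity is removable.

Final answer: removable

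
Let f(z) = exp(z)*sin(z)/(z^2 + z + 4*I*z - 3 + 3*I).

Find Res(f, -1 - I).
Write f(z) = P(z)/Q(z) with P(z) = exp(z)*sin(z) and Q(z) = z^2 + z + 4*I*z - 3 + 3*I.
The denominator factors as Q(z) = (z + 1 + I)*(z + 3*I), so z = -1 - I is a simple zero of Q and P is analytic there; z = -1 - I is therefore a simple pole and
  Res(f, z₀) = P(z₀)/Q'(z₀).

Q'(z) = 2*z + 1 + 4*I, so Q'(-1 - I) = -1 + 2*I.
P(-1 - I) = -exp(-1 - I)*sin(1 + I).

Res(f, -1 - I) = (-exp(-1 - I)*sin(1 + I))/(-1 + 2*I) = (1/5 + 2*I/5)*exp(-1 - I)*sin(1 + I)

Final answer: (1/5 + 2*I/5)*exp(-1 - I)*sin(1 + I)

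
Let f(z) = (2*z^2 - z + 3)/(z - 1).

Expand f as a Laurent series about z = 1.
4/(z - 1) + 3 + 2*(z - 1)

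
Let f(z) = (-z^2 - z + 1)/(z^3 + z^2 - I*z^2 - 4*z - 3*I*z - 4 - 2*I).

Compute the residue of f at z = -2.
Write f(z) = P(z)/Q(z) with P(z) = -z^2 - z + 1 and Q(z) = z^3 + z^2 - I*z^2 - 4*z - 3*I*z - 4 - 2*I.
The denominator factors as Q(z) = (z + 1)*(z - 2 - I)*(z + 2), so z = -2 is a simple zero of Q and P is analytic there; z = -2 is therefore a simple pole and
  Res(f, z₀) = P(z₀)/Q'(z₀).

Q'(z) = 3*z^2 + 2*z - 2*I*z - 4 - 3*I, so Q'(-2) = 4 + I.
P(-2) = -1.

Res(f, -2) = (-1)/(4 + I) = -4/17 + I/17

Final answer: -4/17 + I/17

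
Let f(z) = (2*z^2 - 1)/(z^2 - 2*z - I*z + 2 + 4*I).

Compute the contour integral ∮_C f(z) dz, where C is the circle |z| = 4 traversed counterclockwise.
By the residue theorem, ∮_C f(z) dz = 2πi · (sum of the residues of f at the poles inside |z| = 4).

The denominator factors as (z - 2 + I)*(z - 2*I), so the singularities of f are simple poles at z = 2 - I, z = 2*I.
  |2 - I|² = 5 < 16 = 4², so this pole is inside the contour.
  |2*I|² = 4 < 16 = 4², so this pole is inside the contour.

With P(z) = 2*z^2 - 1 and Q(z) = z^2 - 2*z - I*z + 2 + 4*I, each pole is simple, so Res(f, z₀) = P(z₀)/Q'(z₀) with Q'(z) = 2*z - 2 - I.
  Res(f, 2 - I) = P(2 - I)/Q'(2 - I) = (5 - 8*I)/(2 - 3*I) = 34/13 - I/13
  Res(f, 2*I) = P(2*I)/Q'(2*I) = (-9)/(-2 + 3*I) = 18/13 + 27*I/13

Sum of residues inside C: 4 + 2*I
∮_C f(z) dz = 2πi · (4 + 2*I) = pi*(-4 + 8*I)

Final answer: pi*(-4 + 8*I)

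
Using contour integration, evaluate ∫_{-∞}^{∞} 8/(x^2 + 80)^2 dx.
Let f(z) = 8/(z^2 + 80)^2. The denominator has no real zeros and deg Q - deg P = 4 ≥ 2, so the integral of f over the upper semicircle |z| = R tends to 0 as R → ∞. Closing the contour in the upper half-plane,
  ∫_{-∞}^{∞} f(x) dx = 2πi · Σ Res(f, z_k)  over the poles with Im z_k > 0.

Zeros of the denominator: z^2 + 80 = 0 gives z = ±4*sqrt(5)*I.
Upper half-plane: z = 4*sqrt(5)*I (a pole of order 2).

Write f(z) = g(z)/(z - 4*sqrt(5)*I)^2 with g(z) = 8/(z + 4*sqrt(5)*I)^2. For a double pole, Res(f, z₀) = g'(z₀):
  g'(z) = -16/(z + 4*sqrt(5)*I)^3
  Res(f, 4*sqrt(5)*I) = g'(4*sqrt(5)*I) = -sqrt(5)*I/800

∫_{-∞}^{∞} f(x) dx = 2πi · (-sqrt(5)*I/800) = sqrt(5)*pi/400

Final answer: sqrt(5)*pi/400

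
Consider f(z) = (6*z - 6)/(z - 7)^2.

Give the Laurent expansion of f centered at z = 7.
36/(z - 7)^2 + 6/(z - 7)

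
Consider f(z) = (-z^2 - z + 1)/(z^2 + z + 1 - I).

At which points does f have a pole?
The singularities of f are the zeros of the denominator. Factoring,
  z^2 + z + 1 - I = (z + 1 + I)*(z - I)
so the candidates are z = -1 - I, z = I.

Check the numerator P(z) = -z^2 - z + 1 at each one:
  P(-1 - I) = 2 - I ≠ 0, so z = -1 - I is a (simple) pole.
  P(I) = 2 - I ≠ 0, so z = I is a (simple) pole.

Poles of f: {-1 - I, I}

Final answer: {-1 - I, I}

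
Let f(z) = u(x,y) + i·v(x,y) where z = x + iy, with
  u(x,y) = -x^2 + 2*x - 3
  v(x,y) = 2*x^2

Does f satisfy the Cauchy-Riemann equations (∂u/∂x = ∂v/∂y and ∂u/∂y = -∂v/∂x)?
∂u/∂x = 2 - 2*x
∂v/∂y = 0
∂u/∂y = 0
∂v/∂x = 4*x
∂u/∂x ≠ ∂v/∂y and ∂u/∂y ≠ -∂v/∂x; the Cauchy-Riemann equations are not satisfied, so f is not analytic.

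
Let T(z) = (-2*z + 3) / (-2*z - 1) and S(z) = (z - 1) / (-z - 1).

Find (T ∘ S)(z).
(T ∘ S)(z) = T(S(z)) = ((-2)*S(z) + (3))/((-2)*S(z) + (-1)). Multiply numerator and denominator by -z - 1:
  numerator:   (-2)*(z - 1) + (3)*(-z - 1) = -5*z - 1
  denominator: (-2)*(z - 1) + (-1)*(-z - 1) = -z + 3
(T ∘ S)(z) = (-5*z - 1)/(-z + 3) = (5*z + 1)/(z - 3)

Final answer: (5*z + 1)/(z - 3)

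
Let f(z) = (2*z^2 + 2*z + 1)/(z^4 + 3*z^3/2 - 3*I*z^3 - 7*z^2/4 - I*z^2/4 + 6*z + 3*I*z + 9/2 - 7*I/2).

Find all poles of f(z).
{-1 + I, -1 + 3*I/2, -1/2 + 3*I/2, 1 - I}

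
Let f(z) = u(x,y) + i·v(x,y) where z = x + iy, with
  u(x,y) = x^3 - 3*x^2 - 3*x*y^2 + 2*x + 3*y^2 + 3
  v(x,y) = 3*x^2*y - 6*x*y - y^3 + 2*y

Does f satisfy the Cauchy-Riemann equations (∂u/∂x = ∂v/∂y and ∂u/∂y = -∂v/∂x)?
∂u/∂x = 3*x^2 - 6*x - 3*y^2 + 2
∂v/∂y = 3*x^2 - 6*x - 3*y^2 + 2
∂u/∂y = -6*x*y + 6*y
∂v/∂x = 6*x*y - 6*y
∂u/∂x = ∂v/∂y and ∂u/∂y = -∂v/∂x hold identically; f is analytic.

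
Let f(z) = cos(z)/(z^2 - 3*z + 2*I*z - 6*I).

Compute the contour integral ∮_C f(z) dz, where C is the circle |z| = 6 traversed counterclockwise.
By the residue theorem, ∮_C f(z) dz = 2πi · (sum of the residues of f at the poles inside |z| = 6).

The denominator factors as (z + 2*I)*(z - 3), so the singularities of f are simple poles at z = -2*I, z = 3.
  |-2*I|² = 4 < 36 = 6², so this pole is inside the contour.
  |3|² = 9 < 36 = 6², so this pole is inside the contour.

With P(z) = cos(z) and Q(z) = z^2 - 3*z + 2*I*z - 6*I, each pole is simple, so Res(f, z₀) = P(z₀)/Q'(z₀) with Q'(z) = 2*z - 3 + 2*I.
  Res(f, -2*I) = P(-2*I)/Q'(-2*I) = (cosh(2))/(-3 - 2*I) = (-3/13 + 2*I/13)*cosh(2)
  Res(f, 3) = P(3)/Q'(3) = (cos(3))/(3 + 2*I) = (3/13 - 2*I/13)*cos(3)

Sum of residues inside C: (3/13 - 2*I/13)*cos(3) + (-3/13 + 2*I/13)*cosh(2)
∮_C f(z) dz = 2πi · ((3/13 - 2*I/13)*cos(3) + (-3/13 + 2*I/13)*cosh(2)) = pi*(-4/13 - 6*I/13)*cosh(2) + pi*(4/13 + 6*I/13)*cos(3)

Final answer: pi*(-4/13 - 6*I/13)*cosh(2) + pi*(4/13 + 6*I/13)*cos(3)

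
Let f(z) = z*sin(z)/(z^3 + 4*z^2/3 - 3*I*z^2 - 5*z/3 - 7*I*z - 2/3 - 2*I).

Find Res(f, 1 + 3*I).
Write f(z) = P(z)/Q(z) with P(z) = z*sin(z) and Q(z) = z^3 + 4*z^2/3 - 3*I*z^2 - 5*z/3 - 7*I*z - 2/3 - 2*I.
The denominator factors as Q(z) = (z - 1 - 3*I)*(z + 2)*(z + 1/3), so z = 1 + 3*I is a simple zero of Q and P is analytic there; z = 1 + 3*I is therefore a simple pole and
  Res(f, z₀) = P(z₀)/Q'(z₀).

Q'(z) = 3*z^2 + 8*z/3 - 6*I*z - 5/3 - 7*I, so Q'(1 + 3*I) = -5 + 13*I.
P(1 + 3*I) = (1 + 3*I)*sin(1 + 3*I).

Res(f, 1 + 3*I) = ((1 + 3*I)*sin(1 + 3*I))/(-5 + 13*I) = (17/97 - 14*I/97)*sin(1 + 3*I)

Final answer: (17/97 - 14*I/97)*sin(1 + 3*I)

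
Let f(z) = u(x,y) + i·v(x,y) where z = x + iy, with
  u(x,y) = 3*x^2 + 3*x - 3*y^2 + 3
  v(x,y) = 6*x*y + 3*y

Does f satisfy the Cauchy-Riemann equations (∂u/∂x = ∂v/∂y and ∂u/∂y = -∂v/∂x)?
∂u/∂x = 6*x + 3
∂v/∂y = 6*x + 3
∂u/∂y = -6*y
∂v/∂x = 6*y
∂u/∂x = ∂v/∂y and ∂u/∂y = -∂v/∂x hold identically; f is analytic.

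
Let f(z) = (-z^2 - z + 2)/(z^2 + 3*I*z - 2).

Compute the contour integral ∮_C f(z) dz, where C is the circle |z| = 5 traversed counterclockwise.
pi*(-6 - 2*I)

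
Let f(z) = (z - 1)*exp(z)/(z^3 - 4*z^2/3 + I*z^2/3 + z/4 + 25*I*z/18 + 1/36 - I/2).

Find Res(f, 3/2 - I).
Write f(z) = P(z)/Q(z) with P(z) = (z - 1)*exp(z) and Q(z) = z^3 - 4*z^2/3 + I*z^2/3 + z/4 + 25*I*z/18 + 1/36 - I/2.
The denominator factors as Q(z) = (z - 1/3)*(z + 1/2 - 2*I/3)*(z - 3/2 + I), so z = 3/2 - I is a simple zero of Q and P is analytic there; z = 3/2 - I is therefore a simple pole and
  Res(f, z₀) = P(z₀)/Q'(z₀).

Q'(z) = 3*z^2 - 8*z/3 + 2*I*z/3 + 1/4 + 25*I/18, so Q'(3/2 - I) = 2/3 - 71*I/18.
P(3/2 - I) = (1/2 - I)*exp(3/2 - I).

Res(f, 3/2 - I) = ((1/2 - I)*exp(3/2 - I))/(2/3 - 71*I/18) = (1386/5185 + 423*I/5185)*exp(3/2 - I)

Final answer: (1386/5185 + 423*I/5185)*exp(3/2 - I)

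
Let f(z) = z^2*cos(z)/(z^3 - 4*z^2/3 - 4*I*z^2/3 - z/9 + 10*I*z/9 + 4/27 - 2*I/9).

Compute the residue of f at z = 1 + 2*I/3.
Write f(z) = P(z)/Q(z) with P(z) = z^2*cos(z) and Q(z) = z^3 - 4*z^2/3 - 4*I*z^2/3 - z/9 + 10*I*z/9 + 4/27 - 2*I/9.
The denominator factors as Q(z) = (z - 1/3)*(z - 1 - 2*I/3)*(z - 2*I/3), so z = 1 + 2*I/3 is a simple zero of Q and P is analytic there; z = 1 + 2*I/3 is therefore a simple pole and
  Res(f, z₀) = P(z₀)/Q'(z₀).

Q'(z) = 3*z^2 - 8*z/3 - 8*I*z/3 - 1/9 + 10*I/9, so Q'(1 + 2*I/3) = 2/3 + 2*I/3.
P(1 + 2*I/3) = (5/9 + 4*I/3)*cos(1 + 2*I/3).

Res(f, 1 + 2*I/3) = ((5/9 + 4*I/3)*cos(1 + 2*I/3))/(2/3 + 2*I/3) = (17/12 + 7*I/12)*cos(1 + 2*I/3)

Final answer: (17/12 + 7*I/12)*cos(1 + 2*I/3)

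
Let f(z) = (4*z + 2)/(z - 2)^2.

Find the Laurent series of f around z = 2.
Put w = z - (2), i.e. z = w + 2. The denominator is w^2, so it suffices to rewrite the numerator in powers of w.

P(z) = 4*z + 2
P(w + 2) = 10 + 4*w

Dividing each term by w^2:
  f = 10/w^2 + 4/w

Substituting back w = z - 2:
  f(z) = 10/(z - 2)^2 + 4/(z - 2)

The series is finite because the numerator is a polynomial; the negative powers form the principal part, and the coefficient of 1/(z - 2) gives Res(f, 2) = 4.

Final answer: 10/(z - 2)^2 + 4/(z - 2)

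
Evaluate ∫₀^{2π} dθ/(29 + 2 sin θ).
2*sqrt(93)*pi/279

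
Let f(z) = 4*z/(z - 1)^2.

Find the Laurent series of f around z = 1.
Put w = z - (1), i.e. z = w + 1. The denominator is w^2, so it suffices to rewrite the numerator in powers of w.

P(z) = 4*z
P(w + 1) = 4 + 4*w

Dividing each term by w^2:
  f = 4/w^2 + 4/w

Substituting back w = z - 1:
  f(z) = 4/(z - 1)^2 + 4/(z - 1)

The series is finite because the numerator is a polynomial; the negative powers form the principal part, and the coefficient of 1/(z - 1) gives Res(f, 1) = 4.

Final answer: 4/(z - 1)^2 + 4/(z - 1)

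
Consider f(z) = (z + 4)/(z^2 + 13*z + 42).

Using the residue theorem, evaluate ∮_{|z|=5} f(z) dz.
By the residue theorem, ∮_C f(z) dz = 2πi · (sum of the residues of f at the poles inside |z| = 5).

The denominator factors as (z + 6)*(z + 7), so the singularities of f are simple poles at z = -6, z = -7.
  |-6|² = 36 > 25 = 5², so this pole is outside the contour.
  |-7|² = 49 > 25 = 5², so this pole is outside the contour.

No pole lies inside the contour, so f is analytic on and inside C and the integral is 0 (Cauchy's theorem).

Final answer: 0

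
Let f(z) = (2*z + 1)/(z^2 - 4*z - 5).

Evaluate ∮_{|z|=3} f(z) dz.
I*pi/3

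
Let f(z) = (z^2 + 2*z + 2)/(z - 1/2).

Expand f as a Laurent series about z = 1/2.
13/(4*(z - 1/2)) + 3 + (z - 1/2)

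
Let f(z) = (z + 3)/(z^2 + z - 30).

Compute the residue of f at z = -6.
3/11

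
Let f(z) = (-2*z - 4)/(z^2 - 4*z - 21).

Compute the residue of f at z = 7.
Write f(z) = P(z)/Q(z) with P(z) = -2*z - 4 and Q(z) = z^2 - 4*z - 21.
The denominator factors as Q(z) = (z + 3)*(z - 7), so z = 7 is a simple zero of Q and P is analytic there; z = 7 is therefore a simple pole and
  Res(f, z₀) = P(z₀)/Q'(z₀).

Q'(z) = 2*z - 4, so Q'(7) = 10.
P(7) = -18.

Res(f, 7) = (-18)/(10) = -9/5

Final answer: -9/5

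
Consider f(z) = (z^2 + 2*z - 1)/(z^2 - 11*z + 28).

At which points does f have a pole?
The singularities of f are the zeros of the denominator. Factoring,
  z^2 - 11*z + 28 = (z - 7)*(z - 4)
so the candidates are z = 7, z = 4.

Check the numerator P(z) = z^2 + 2*z - 1 at each one:
  P(7) = 62 ≠ 0, so z = 7 is a (simple) pole.
  P(4) = 23 ≠ 0, so z = 4 is a (simple) pole.

Poles of f: {4, 7}

Final answer: {4, 7}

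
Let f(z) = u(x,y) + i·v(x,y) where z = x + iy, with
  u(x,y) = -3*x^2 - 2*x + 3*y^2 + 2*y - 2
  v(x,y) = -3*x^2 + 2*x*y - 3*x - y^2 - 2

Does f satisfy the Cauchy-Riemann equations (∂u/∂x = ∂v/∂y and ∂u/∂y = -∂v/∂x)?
∂u/∂x = -6*x - 2
∂v/∂y = 2*x - 2*y
∂u/∂y = 6*y + 2
∂v/∂x = -6*x + 2*y - 3
∂u/∂x ≠ ∂v/∂y and ∂u/∂y ≠ -∂v/∂x; the Cauchy-Riemann equations are not satisfied, so f is not analytic.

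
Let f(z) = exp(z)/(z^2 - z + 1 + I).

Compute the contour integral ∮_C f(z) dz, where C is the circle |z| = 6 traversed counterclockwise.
By the residue theorem, ∮_C f(z) dz = 2πi · (sum of the residues of f at the poles inside |z| = 6).

The denominator factors as (z - 1 + I)*(z - I), so the singularities of f are simple poles at z = 1 - I, z = I.
  |1 - I|² = 2 < 36 = 6², so this pole is inside the contour.
  |I|² = 1 < 36 = 6², so this pole is inside the contour.

With P(z) = exp(z) and Q(z) = z^2 - z + 1 + I, each pole is simple, so Res(f, z₀) = P(z₀)/Q'(z₀) with Q'(z) = 2*z - 1.
  Res(f, 1 - I) = P(1 - I)/Q'(1 - I) = (exp(1 - I))/(1 - 2*I) = (1/5 + 2*I/5)*exp(1 - I)
  Res(f, I) = P(I)/Q'(I) = (exp(I))/(-1 + 2*I) = (-1/5 - 2*I/5)*exp(I)

Sum of residues inside C: (-1/5 - 2*I/5)*exp(I) + (1/5 + 2*I/5)*exp(1 - I)
∮_C f(z) dz = 2πi · ((-1/5 - 2*I/5)*exp(I) + (1/5 + 2*I/5)*exp(1 - I)) = pi*(4/5 - 2*I/5)*exp(I) + pi*(-4/5 + 2*I/5)*exp(1 - I)

Final answer: pi*(4/5 - 2*I/5)*exp(I) + pi*(-4/5 + 2*I/5)*exp(1 - I)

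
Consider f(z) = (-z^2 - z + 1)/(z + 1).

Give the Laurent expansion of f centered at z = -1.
Put w = z - (-1), i.e. z = w - 1. The denominator is w, so it suffices to rewrite the numerator in powers of w.

P(z) = -z^2 - z + 1
P(w - 1) = 1 + w - w^2

Dividing each term by w:
  f = 1/w + 1 - w

Substituting back w = z + 1:
  f(z) = 1/(z + 1) + 1 - (z + 1)

The series is finite because the numerator is a polynomial; the negative powers form the principal part, and the coefficient of 1/(z + 1) gives Res(f, -1) = 1.

Final answer: 1/(z + 1) + 1 - (z + 1)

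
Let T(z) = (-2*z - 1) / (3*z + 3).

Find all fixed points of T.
T(z) = z means -2*z - 1 = z*(3*z + 3), i.e.
  3*z^2 + 5*z + 1 = 0.
Discriminant: (5)^2 - 4*(3)*(1) = 13, so the roots are real.
  z = (-5 ± sqrt(13))/(2*(3))
Fixed points: {-5/6 - sqrt(13)/6, -5/6 + sqrt(13)/6}

Final answer: {-5/6 - sqrt(13)/6, -5/6 + sqrt(13)/6}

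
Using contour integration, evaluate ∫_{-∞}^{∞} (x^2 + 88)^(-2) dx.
Let f(z) = (z^2 + 88)^(-2). The denominator has no real zeros and deg Q - deg P = 4 ≥ 2, so the integral of f over the upper semicircle |z| = R tends to 0 as R → ∞. Closing the contour in the upper half-plane,
  ∫_{-∞}^{∞} f(x) dx = 2πi · Σ Res(f, z_k)  over the poles with Im z_k > 0.

Zeros of the denominator: z^2 + 88 = 0 gives z = ±2*sqrt(22)*I.
Upper half-plane: z = 2*sqrt(22)*I (a pole of order 2).

Write f(z) = g(z)/(z - 2*sqrt(22)*I)^2 with g(z) = (z + 2*sqrt(22)*I)^(-2). For a double pole, Res(f, z₀) = g'(z₀):
  g'(z) = -2/(z + 2*sqrt(22)*I)^3
  Res(f, 2*sqrt(22)*I) = g'(2*sqrt(22)*I) = -sqrt(22)*I/15488

∫_{-∞}^{∞} f(x) dx = 2πi · (-sqrt(22)*I/15488) = sqrt(22)*pi/7744

Final answer: sqrt(22)*pi/7744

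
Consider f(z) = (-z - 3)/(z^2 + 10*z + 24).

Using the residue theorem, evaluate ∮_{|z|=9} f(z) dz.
By the residue theorem, ∮_C f(z) dz = 2πi · (sum of the residues of f at the poles inside |z| = 9).

The denominator factors as (z + 6)*(z + 4), so the singularities of f are simple poles at z = -6, z = -4.
  |-6|² = 36 < 81 = 9², so this pole is inside the contour.
  |-4|² = 16 < 81 = 9², so this pole is inside the contour.

With P(z) = -z - 3 and Q(z) = z^2 + 10*z + 24, each pole is simple, so Res(f, z₀) = P(z₀)/Q'(z₀) with Q'(z) = 2*z + 10.
  Res(f, -6) = P(-6)/Q'(-6) = (3)/(-2) = -3/2
  Res(f, -4) = P(-4)/Q'(-4) = (1)/(2) = 1/2

Sum of residues inside C: -1
∮_C f(z) dz = 2πi · (-1) = -2*I*pi

Final answer: -2*I*pi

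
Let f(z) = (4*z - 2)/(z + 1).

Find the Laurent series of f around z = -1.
Put w = z - (-1), i.e. z = w - 1. The denominator is w, so it suffices to rewrite the numerator in powers of w.

P(z) = 4*z - 2
P(w - 1) = -6 + 4*w

Dividing each term by w:
  f = -6/w + 4

Substituting back w = z + 1:
  f(z) = -6/(z + 1) + 4

The series is finite because the numerator is a polynomial; the negative powers form the principal part, and the coefficient of 1/(z + 1) gives Res(f, -1) = -6.

Final answer: -6/(z + 1) + 4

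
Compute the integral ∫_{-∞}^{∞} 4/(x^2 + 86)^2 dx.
Let f(z) = 4/(z^2 + 86)^2. The denominator has no real zeros and deg Q - deg P = 4 ≥ 2, so the integral of f over the upper semicircle |z| = R tends to 0 as R → ∞. Closing the contour in the upper half-plane,
  ∫_{-∞}^{∞} f(x) dx = 2πi · Σ Res(f, z_k)  over the poles with Im z_k > 0.

Zeros of the denominator: z^2 + 86 = 0 gives z = ±sqrt(86)*I.
Upper half-plane: z = sqrt(86)*I (a pole of order 2).

Write f(z) = g(z)/(z - sqrt(86)*I)^2 with g(z) = 4/(z + sqrt(86)*I)^2. For a double pole, Res(f, z₀) = g'(z₀):
  g'(z) = -8/(z + sqrt(86)*I)^3
  Res(f, sqrt(86)*I) = g'(sqrt(86)*I) = -sqrt(86)*I/7396

∫_{-∞}^{∞} f(x) dx = 2πi · (-sqrt(86)*I/7396) = sqrt(86)*pi/3698

Final answer: sqrt(86)*pi/3698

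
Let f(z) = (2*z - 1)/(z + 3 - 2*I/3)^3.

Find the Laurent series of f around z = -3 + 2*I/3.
Put w = z - (-3 + 2*I/3), i.e. z = w - 3 + 2*I/3. The denominator is w^3, so it suffices to rewrite the numerator in powers of w.

P(z) = 2*z - 1
P(w - 3 + 2*I/3) = -7 + 4*I/3 + 2*w

Dividing each term by w^3:
  f = (-7 + 4*I/3)/w^3 + 2/w^2

Substituting back w = z + 3 - 2*I/3:
  f(z) = (-7 + 4*I/3)/(z + 3 - 2*I/3)^3 + 2/(z + 3 - 2*I/3)^2

The series is finite because the numerator is a polynomial; the negative powers form the principal part.

Final answer: (-7 + 4*I/3)/(z + 3 - 2*I/3)^3 + 2/(z + 3 - 2*I/3)^2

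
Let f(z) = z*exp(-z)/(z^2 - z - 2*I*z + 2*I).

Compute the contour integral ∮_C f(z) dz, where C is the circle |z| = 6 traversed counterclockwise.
By the residue theorem, ∮_C f(z) dz = 2πi · (sum of the residues of f at the poles inside |z| = 6).

The denominator factors as (z - 1)*(z - 2*I), so the singularities of f are simple poles at z = 1, z = 2*I.
  |1|² = 1 < 36 = 6², so this pole is inside the contour.
  |2*I|² = 4 < 36 = 6², so this pole is inside the contour.

With P(z) = z*exp(-z) and Q(z) = z^2 - z - 2*I*z + 2*I, each pole is simple, so Res(f, z₀) = P(z₀)/Q'(z₀) with Q'(z) = 2*z - 1 - 2*I.
  Res(f, 1) = P(1)/Q'(1) = (exp(-1))/(1 - 2*I) = (1/5 + 2*I/5)*exp(-1)
  Res(f, 2*I) = P(2*I)/Q'(2*I) = (2*I*exp(-2*I))/(-1 + 2*I) = (4/5 - 2*I/5)*exp(-2*I)

Sum of residues inside C: (4/5 - 2*I/5)*exp(-2*I) + (1/5 + 2*I/5)*exp(-1)
∮_C f(z) dz = 2πi · ((4/5 - 2*I/5)*exp(-2*I) + (1/5 + 2*I/5)*exp(-1)) = pi*(4/5 + 8*I/5)*exp(-2*I) + pi*(-4/5 + 2*I/5)*exp(-1)

Final answer: pi*(4/5 + 8*I/5)*exp(-2*I) + pi*(-4/5 + 2*I/5)*exp(-1)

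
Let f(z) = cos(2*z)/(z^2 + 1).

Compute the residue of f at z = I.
-I*cosh(2)/2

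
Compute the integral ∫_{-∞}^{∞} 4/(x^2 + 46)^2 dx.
sqrt(46)*pi/1058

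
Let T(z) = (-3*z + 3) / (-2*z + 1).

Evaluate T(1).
0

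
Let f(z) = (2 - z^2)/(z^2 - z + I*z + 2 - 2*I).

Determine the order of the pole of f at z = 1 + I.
Factor the denominator:
  z^2 - z + I*z + 2 - 2*I = (z - 1 - I)*(z + 2*I)

The numerator P(z) = 2 - z^2 has P(1 + I) = 2 - 2*I ≠ 0, so no factor of (z - 1 - I) cancels.
Near z = 1 + I we can therefore write f(z) = g(z)/(z - 1 - I) with g analytic at 1 + I and g(1 + I) ≠ 0 (g is the numerator divided by the remaining denominator factors).

Hence z = 1 + I is a pole of order 1.

Final answer: 1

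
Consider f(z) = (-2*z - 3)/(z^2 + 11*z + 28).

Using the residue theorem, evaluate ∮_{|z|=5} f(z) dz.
By the residue theorem, ∮_C f(z) dz = 2πi · (sum of the residues of f at the poles inside |z| = 5).

The denominator factors as (z + 7)*(z + 4), so the singularities of f are simple poles at z = -7, z = -4.
  |-7|² = 49 > 25 = 5², so this pole is outside the contour.
  |-4|² = 16 < 25 = 5², so this pole is inside the contour.

With P(z) = -2*z - 3 and Q(z) = z^2 + 11*z + 28, each pole is simple, so Res(f, z₀) = P(z₀)/Q'(z₀) with Q'(z) = 2*z + 11.
  Res(f, -4) = P(-4)/Q'(-4) = (5)/(3) = 5/3

∮_C f(z) dz = 2πi · (5/3) = 10*I*pi/3

Final answer: 10*I*pi/3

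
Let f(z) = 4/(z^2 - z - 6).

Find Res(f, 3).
Write f(z) = P(z)/Q(z) with P(z) = 4 and Q(z) = z^2 - z - 6.
The denominator factors as Q(z) = (z + 2)*(z - 3), so z = 3 is a simple zero of Q and P is analytic there; z = 3 is therefore a simple pole and
  Res(f, z₀) = P(z₀)/Q'(z₀).

Q'(z) = 2*z - 1, so Q'(3) = 5.
P(3) = 4.

Res(f, 3) = (4)/(5) = 4/5

Final answer: 4/5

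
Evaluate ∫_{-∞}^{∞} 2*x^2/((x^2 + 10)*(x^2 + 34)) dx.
Let f(z) = 2*z^2/((z^2 + 10)*(z^2 + 34)). The denominator has no real zeros and deg Q - deg P = 2 ≥ 2, so the integral of f over the upper semicircle |z| = R tends to 0 as R → ∞. Closing the contour in the upper half-plane,
  ∫_{-∞}^{∞} f(x) dx = 2πi · Σ Res(f, z_k)  over the poles with Im z_k > 0.

Zeros of the denominator: z^2 + 10 = 0 gives z = ±sqrt(10)*I; z^2 + 34 = 0 gives z = ±sqrt(34)*I.
Upper half-plane: z = sqrt(10)*I, z = sqrt(34)*I (simple).

Each pole is a simple zero of Q(z) = z^4 + 44*z^2 + 340, so Res(f, z₀) = P(z₀)/Q'(z₀) with P(z) = 2*z^2, Q'(z) = 4*z^3 + 88*z:
  Res(f, sqrt(10)*I) = (-20)/(48*sqrt(10)*I) = sqrt(10)*I/24
  Res(f, sqrt(34)*I) = (-68)/(-48*sqrt(34)*I) = -sqrt(34)*I/24

Sum of residues: I*(-sqrt(34) + sqrt(10))/24
∫_{-∞}^{∞} f(x) dx = 2πi · (I*(-sqrt(34) + sqrt(10))/24) = pi*(-sqrt(10) + sqrt(34))/12

Final answer: pi*(-sqrt(10) + sqrt(34))/12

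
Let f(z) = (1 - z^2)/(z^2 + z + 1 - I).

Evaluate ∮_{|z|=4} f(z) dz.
By the residue theorem, ∮_C f(z) dz = 2πi · (sum of the residues of f at the poles inside |z| = 4).

The denominator factors as (z + 1 + I)*(z - I), so the singularities of f are simple poles at z = -1 - I, z = I.
  |-1 - I|² = 2 < 16 = 4², so this pole is inside the contour.
  |I|² = 1 < 16 = 4², so this pole is inside the contour.

With P(z) = 1 - z^2 and Q(z) = z^2 + z + 1 - I, each pole is simple, so Res(f, z₀) = P(z₀)/Q'(z₀) with Q'(z) = 2*z + 1.
  Res(f, -1 - I) = P(-1 - I)/Q'(-1 - I) = (1 - 2*I)/(-1 - 2*I) = 3/5 + 4*I/5
  Res(f, I) = P(I)/Q'(I) = (2)/(1 + 2*I) = 2/5 - 4*I/5

Sum of residues inside C: 1
∮_C f(z) dz = 2πi · (1) = 2*I*pi

Final answer: 2*I*pi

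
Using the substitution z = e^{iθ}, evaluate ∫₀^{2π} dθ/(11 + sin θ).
Call the integral J. The integrand is 2π-periodic and we integrate over a full period, so shifting θ does not change the value (θ → θ + π/2 turns sin θ into cos θ). Hence
  J = ∫₀^{2π} dθ/(11 + cos θ).
Put z = e^{iθ}: then cos θ = (z + 1/z)/2, dθ = dz/(iz), and z runs once counterclockwise around |z| = 1:
  J = ∮_{|z|=1} 1/(11 + (z + 1/z)/2) · dz/(iz) = (2/i) ∮_{|z|=1} dz/(z^2 + 22*z + 1).
The roots of z^2 + 22*z + 1 are z = (-11 ± sqrt(11^2 - 1^2)), with sqrt(120) = 2*sqrt(30); their product is 1, so only z₊ = -11 + 2*sqrt(30) lies inside the unit circle (z₋ = -11 - 2*sqrt(30) lies outside).
z₊ is a simple zero of q(z) = z^2 + 22*z + 1, so Res(1/q, z₊) = 1/q'(z₊) with q'(z) = 2*z + 22; and q'(z₊) = (z₊ - z₋) = 4*sqrt(30).
Therefore J = (2/i) · 2πi · 1/(4*sqrt(30)) = 2*pi/(2*sqrt(30)) = sqrt(30)*pi/30

Final answer: sqrt(30)*pi/30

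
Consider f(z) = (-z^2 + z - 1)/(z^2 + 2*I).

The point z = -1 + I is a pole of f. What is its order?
Factor the denominator:
  z^2 + 2*I = (z + 1 - I)*(z - 1 + I)

The numerator P(z) = -z^2 + z - 1 has P(-1 + I) = -2 + 3*I ≠ 0, so no factor of (z + 1 - I) cancels.
Near z = -1 + I we can therefore write f(z) = g(z)/(z + 1 - I) with g analytic at -1 + I and g(-1 + I) ≠ 0 (g is the numerator divided by the remaining denominator factors).

Hence z = -1 + I is a pole of order 1.

Final answer: 1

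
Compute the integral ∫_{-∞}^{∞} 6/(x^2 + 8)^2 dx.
3*sqrt(2)*pi/32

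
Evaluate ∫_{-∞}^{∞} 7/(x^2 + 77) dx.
Let f(z) = 7/(z^2 + 77). The denominator has no real zeros and deg Q - deg P = 2 ≥ 2, so the integral of f over the upper semicircle |z| = R tends to 0 as R → ∞. Closing the contour in the upper half-plane,
  ∫_{-∞}^{∞} f(x) dx = 2πi · Σ Res(f, z_k)  over the poles with Im z_k > 0.

Zeros of the denominator: z^2 + 77 = 0 gives z = ±sqrt(77)*I.
Upper half-plane: z = sqrt(77)*I (simple).

Each pole is a simple zero of Q(z) = z^2 + 77, so Res(f, z₀) = P(z₀)/Q'(z₀) with P(z) = 7, Q'(z) = 2*z:
  Res(f, sqrt(77)*I) = (7)/(2*sqrt(77)*I) = -sqrt(77)*I/22

∫_{-∞}^{∞} f(x) dx = 2πi · (-sqrt(77)*I/22) = sqrt(77)*pi/11

Final answer: sqrt(77)*pi/11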